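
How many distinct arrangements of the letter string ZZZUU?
5! / (3! × 2!) = 10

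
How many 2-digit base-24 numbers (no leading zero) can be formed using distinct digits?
First digit: 23 choices (nonzero). Then descending: 23 × 23 = 529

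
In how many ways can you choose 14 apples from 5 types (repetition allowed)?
C(14+5-1, 5-1) = C(18, 4) = 3060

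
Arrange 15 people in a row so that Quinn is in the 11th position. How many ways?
Fix one position: (15-1)! = 87178291200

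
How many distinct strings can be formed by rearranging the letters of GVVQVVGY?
8! / (2! × 4! × 1! × 1!) = 840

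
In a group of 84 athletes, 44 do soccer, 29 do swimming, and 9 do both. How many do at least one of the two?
|A∪B| = |A| + |B| - |A∩B| = 44 + 29 - 9 = 64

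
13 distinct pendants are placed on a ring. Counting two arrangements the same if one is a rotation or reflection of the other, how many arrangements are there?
(13-1)!/2 = 479001600/2 = 239500800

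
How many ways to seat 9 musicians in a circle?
Circular: fix one position, arrange the rest. (9-1)! = 40320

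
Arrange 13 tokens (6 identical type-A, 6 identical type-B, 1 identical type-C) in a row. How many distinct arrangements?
13! / (6! × 6! × 1!) = 12012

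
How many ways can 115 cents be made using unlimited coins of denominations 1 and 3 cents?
Coefficient of x^115 in 1/(1-x^1) · 1/(1-x^3). Use j coins of 3 for j = 0..⌊115/3⌋ = 38, the rest in 1s: 38 + 1 = 39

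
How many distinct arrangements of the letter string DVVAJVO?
7! / (1! × 1! × 1! × 1! × 3!) = 840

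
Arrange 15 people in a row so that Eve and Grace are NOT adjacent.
Total - adjacent = 15! - (15-1)!×2 = 1307674368000 - 174356582400 = 1133317785600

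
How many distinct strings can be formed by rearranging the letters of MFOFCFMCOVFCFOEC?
16! / (4! × 2! × 1! × 5! × 3! × 1!) = 605404800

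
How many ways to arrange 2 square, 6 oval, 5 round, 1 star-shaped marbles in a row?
14! / (2! × 6! × 5! × 1!) = 504504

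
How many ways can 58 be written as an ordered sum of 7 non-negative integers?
C(58+7-1, 7-1) = C(64, 6) = 74974368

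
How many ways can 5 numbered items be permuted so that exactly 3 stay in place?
Choose the 3 fixed points C(5,3) = 10, derange the rest: !2 = Σ_{j=0}^{2} (-1)^j·2!/j! = 2 - 2 + 1 = 1. Product = 10 × 1 = 10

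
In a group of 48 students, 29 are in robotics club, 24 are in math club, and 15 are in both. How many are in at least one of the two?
|A∪B| = |A| + |B| - |A∩B| = 29 + 24 - 15 = 38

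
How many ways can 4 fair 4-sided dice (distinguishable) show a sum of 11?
Coefficient of x^11 in (x + x² + ... + x^4)^4. By inclusion-exclusion on dice exceeding 4: Σ_j (-1)^j C(4,j)·C(11-1-4j, 3) = C(4,0)·C(10,3) - C(4,1)·C(6,3) = 1·120 - 4·20 = 40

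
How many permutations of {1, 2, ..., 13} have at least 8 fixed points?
Exactly j fixed points: C(13,j)·!(13-j); sum over j ≥ 8 (derangement numbers via !m = (m-1)·(!(m-1) + !(m-2)): !0..!5 = 1, 0, 1, 2, 9, 44). Σ_{j=8}^{13} C(13,j)·!(13-j) = C(13,8)·!5 + C(13,9)·!4 + C(13,10)·!3 + C(13,11)·!2 + C(13,12)·!1 + C(13,13)·!0 = 1287·44 + 715·9 + 286·2 + 78·1 + 13·0 + 1·1 = 63714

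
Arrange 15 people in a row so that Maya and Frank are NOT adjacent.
Total - adjacent = 15! - (15-1)!×2 = 1307674368000 - 174356582400 = 1133317785600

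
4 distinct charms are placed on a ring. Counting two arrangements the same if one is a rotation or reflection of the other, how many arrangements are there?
(4-1)!/2 = 6/2 = 3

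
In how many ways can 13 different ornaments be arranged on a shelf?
13! = 6227020800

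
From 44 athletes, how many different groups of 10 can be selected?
C(44,10) = 44!/(10!×34!) = 2481256778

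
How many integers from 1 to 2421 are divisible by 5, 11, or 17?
⌊2421/5⌋+⌊2421/11⌋+⌊2421/17⌋ - ⌊2421/55⌋-⌊2421/85⌋-⌊2421/187⌋ + ⌊2421/935⌋ = 484+220+142 - 44-28-12 + 2 = 764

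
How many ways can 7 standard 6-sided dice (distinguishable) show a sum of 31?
Coefficient of x^31 in (x + x² + ... + x^6)^7. By inclusion-exclusion on dice exceeding 6: Σ_j (-1)^j C(7,j)·C(31-1-6j, 6) = C(7,0)·C(30,6) - C(7,1)·C(24,6) + C(7,2)·C(18,6) - C(7,3)·C(12,6) + C(7,4)·C(6,6) = 1·593775 - 7·134596 + 21·18564 - 35·924 + 35·1 = 9142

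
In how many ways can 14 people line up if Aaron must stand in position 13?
Fix one position: (14-1)! = 6227020800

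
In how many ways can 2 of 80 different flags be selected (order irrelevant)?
C(80,2) = 80!/(2!×78!) = 3160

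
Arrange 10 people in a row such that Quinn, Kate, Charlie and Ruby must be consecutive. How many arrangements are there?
Treat the 4 as one block: (10-4+1)! × 4! = 5040 × 24 = 120960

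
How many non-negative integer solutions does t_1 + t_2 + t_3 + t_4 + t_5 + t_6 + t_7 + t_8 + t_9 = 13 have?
C(13+9-1, 9-1) = C(21, 8) = 203490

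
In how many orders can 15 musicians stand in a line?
15! = 1307674368000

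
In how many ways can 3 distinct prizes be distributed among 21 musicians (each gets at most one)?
P(21,3) = 21!/(21-3)! = 7980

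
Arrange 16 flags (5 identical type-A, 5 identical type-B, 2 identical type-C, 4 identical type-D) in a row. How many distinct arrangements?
16! / (5! × 5! × 2! × 4!) = 30270240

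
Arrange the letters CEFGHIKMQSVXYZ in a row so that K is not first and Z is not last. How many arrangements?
By inclusion-exclusion: 14! - 2×(14-1)! + (14-2)! = 87178291200 - 12454041600 + 479001600 = 75203251200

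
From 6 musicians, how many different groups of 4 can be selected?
C(6,4) = 6!/(4!×2!) = 15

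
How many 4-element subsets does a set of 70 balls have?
C(70,4) = 70!/(4!×66!) = 916895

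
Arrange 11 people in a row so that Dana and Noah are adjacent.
Treat as block: (11-1)! × 2! = 3628800 × 2 = 7257600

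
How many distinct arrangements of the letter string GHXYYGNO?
8! / (1! × 2! × 2! × 1! × 1! × 1!) = 10080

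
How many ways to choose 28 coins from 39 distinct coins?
C(39,28) = 39!/(28!×11!) = 1676056044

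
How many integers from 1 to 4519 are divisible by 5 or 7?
⌊4519/5⌋ + ⌊4519/7⌋ - ⌊4519/35⌋ = 903 + 645 - 129 = 1419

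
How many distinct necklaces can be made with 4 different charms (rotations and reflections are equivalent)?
(4-1)!/2 = 6/2 = 3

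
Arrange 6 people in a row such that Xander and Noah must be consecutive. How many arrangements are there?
Treat the 2 as one block: (6-2+1)! × 2! = 120 × 2 = 240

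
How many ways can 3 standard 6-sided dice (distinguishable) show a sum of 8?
Coefficient of x^8 in (x + x² + ... + x^6)^3. By inclusion-exclusion on dice exceeding 6: Σ_j (-1)^j C(3,j)·C(8-1-6j, 2) = C(3,0)·C(7,2) = 1·21 = 21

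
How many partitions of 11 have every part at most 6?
Let r_j(i) = number of partitions of i into parts ≤ j, for i = 0..11. r_1(i) = 1 for all i; r_j(i) = r_{j-1}(i) + r_j(i-j). Rows j = 2..6: ≤2: 1 1 2 2 3 3 4 4 5 5 6 6; ≤3: 1 1 2 3 4 5 7 8 10 12 14 16; ≤4: 1 1 2 3 5 6 9 11 15 18 23 27; ≤5: 1 1 2 3 5 7 10 13 18 23 30 37; ≤6: 1 1 2 3 5 7 11 14 20 26 35 44. r_6(11) = 44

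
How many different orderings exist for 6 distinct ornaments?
6! = 720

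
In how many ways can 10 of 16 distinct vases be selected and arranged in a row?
P(16,10) = 16!/(16-10)! = 29059430400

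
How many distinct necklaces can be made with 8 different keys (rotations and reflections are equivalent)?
(8-1)!/2 = 5040/2 = 2520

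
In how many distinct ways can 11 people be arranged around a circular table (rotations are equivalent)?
Circular: fix one position, arrange the rest. (11-1)! = 3628800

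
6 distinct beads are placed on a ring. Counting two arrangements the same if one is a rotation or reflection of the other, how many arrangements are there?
(6-1)!/2 = 120/2 = 60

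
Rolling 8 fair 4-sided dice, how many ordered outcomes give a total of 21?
Coefficient of x^21 in (x + x² + ... + x^4)^8. By inclusion-exclusion on dice exceeding 4: Σ_j (-1)^j C(8,j)·C(21-1-4j, 7) = C(8,0)·C(20,7) - C(8,1)·C(16,7) + C(8,2)·C(12,7) - C(8,3)·C(8,7) = 1·77520 - 8·11440 + 28·792 - 56·8 = 7728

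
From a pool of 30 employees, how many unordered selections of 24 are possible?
C(30,24) = 30!/(24!×6!) = 593775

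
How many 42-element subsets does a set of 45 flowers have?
C(45,42) = 45!/(42!×3!) = 14190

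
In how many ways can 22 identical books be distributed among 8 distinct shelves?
C(22+8-1, 8-1) = C(29, 7) = 1560780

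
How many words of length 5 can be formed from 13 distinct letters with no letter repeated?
P(13,5) = 13!/(13-5)! = 154440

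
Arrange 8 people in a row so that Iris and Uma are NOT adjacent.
Total - adjacent = 8! - (8-1)!×2 = 40320 - 10080 = 30240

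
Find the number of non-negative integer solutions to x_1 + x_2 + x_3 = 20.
C(20+3-1, 3-1) = C(22, 2) = 231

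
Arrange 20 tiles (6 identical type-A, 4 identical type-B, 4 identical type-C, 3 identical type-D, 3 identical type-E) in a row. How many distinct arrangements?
20! / (6! × 4! × 4! × 3! × 3!) = 162954792000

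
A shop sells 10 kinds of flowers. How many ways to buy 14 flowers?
C(14+10-1, 10-1) = C(23, 9) = 817190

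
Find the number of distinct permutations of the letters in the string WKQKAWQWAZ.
10! / (2! × 2! × 1! × 3! × 2!) = 75600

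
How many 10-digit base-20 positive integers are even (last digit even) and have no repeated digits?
Last∈{0,2,4,6,8,10,12,14,16,18}. Last=0: 33522128640. Last nonzero: 9×18×P(18,8) = 285820254720. Total = 319342383360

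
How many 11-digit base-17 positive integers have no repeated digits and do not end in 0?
Last digit: 16 nonzero choices. First digit: 15 (nonzero, ≠last). Middle 9: P(15,9) = 1816214400. Total = 435891456000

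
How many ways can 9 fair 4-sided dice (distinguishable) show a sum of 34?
Coefficient of x^34 in (x + x² + ... + x^4)^9. By inclusion-exclusion on dice exceeding 4: Σ_j (-1)^j C(9,j)·C(34-1-4j, 8) = C(9,0)·C(33,8) - C(9,1)·C(29,8) + C(9,2)·C(25,8) - C(9,3)·C(21,8) + C(9,4)·C(17,8) - C(9,5)·C(13,8) + C(9,6)·C(9,8) = 1·13884156 - 9·4292145 + 36·1081575 - 84·203490 + 126·24310 - 126·1287 + 84·9 = 45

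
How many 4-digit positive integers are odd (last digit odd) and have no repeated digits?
Last∈{1,3,5,7,9}. Last=0: 0. Last nonzero: 5×8×P(8,2) = 2240. Total = 2240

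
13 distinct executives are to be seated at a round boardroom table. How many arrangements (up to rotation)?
Circular: fix one position, arrange the rest. (13-1)! = 479001600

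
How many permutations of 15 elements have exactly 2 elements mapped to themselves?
Choose the 2 fixed points C(15,2) = 105, derange the rest: !13 = Σ_{j=0}^{13} (-1)^j·13!/j! = 6227020800 - 6227020800 + 3113510400 - 1037836800 + 259459200 - 51891840 + 8648640 - 1235520 + 154440 - 17160 + 1716 - 156 + 13 - 1 = 2290792932. Product = 105 × 2290792932 = 240533257860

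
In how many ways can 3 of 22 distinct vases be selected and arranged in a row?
P(22,3) = 22!/(22-3)! = 9240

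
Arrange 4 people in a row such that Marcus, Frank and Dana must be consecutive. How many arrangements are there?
Treat the 3 as one block: (4-3+1)! × 3! = 2 × 6 = 12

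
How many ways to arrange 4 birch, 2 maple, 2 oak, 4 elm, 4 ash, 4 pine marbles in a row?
20! / (4! × 2! × 2! × 4! × 4! × 4!) = 1833241410000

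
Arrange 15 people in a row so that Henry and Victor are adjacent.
Treat as block: (15-1)! × 2! = 87178291200 × 2 = 174356582400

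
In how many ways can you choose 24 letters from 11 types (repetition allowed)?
C(24+11-1, 11-1) = C(34, 10) = 131128140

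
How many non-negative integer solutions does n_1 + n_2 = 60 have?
C(60+2-1, 2-1) = C(61, 1) = 61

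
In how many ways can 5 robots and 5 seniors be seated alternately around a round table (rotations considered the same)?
Fix one of the robots: (5-1)! ways for the remaining robots, × 5! ways for the seniors = 24 × 120 = 2880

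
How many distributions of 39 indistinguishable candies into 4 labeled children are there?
C(39+4-1, 4-1) = C(42, 3) = 11480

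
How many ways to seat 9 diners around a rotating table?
Circular: fix one position, arrange the rest. (9-1)! = 40320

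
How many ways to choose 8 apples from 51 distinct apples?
C(51,8) = 51!/(8!×43!) = 636763050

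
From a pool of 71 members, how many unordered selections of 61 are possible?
C(71,61) = 71!/(61!×10!) = 461738052776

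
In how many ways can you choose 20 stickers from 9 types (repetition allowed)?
C(20+9-1, 9-1) = C(28, 8) = 3108105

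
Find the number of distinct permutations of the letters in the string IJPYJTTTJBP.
11! / (1! × 1! × 1! × 3! × 3! × 2!) = 554400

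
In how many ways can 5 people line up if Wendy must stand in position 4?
Fix one position: (5-1)! = 24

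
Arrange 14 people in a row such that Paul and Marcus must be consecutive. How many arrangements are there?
Treat the 2 as one block: (14-2+1)! × 2! = 6227020800 × 2 = 12454041600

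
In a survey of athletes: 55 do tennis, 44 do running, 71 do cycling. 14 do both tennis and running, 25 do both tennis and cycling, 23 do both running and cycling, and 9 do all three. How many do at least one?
|A∪B∪C| = 55+44+71-14-25-23+9 = 117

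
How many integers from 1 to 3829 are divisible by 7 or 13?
⌊3829/7⌋ + ⌊3829/13⌋ - ⌊3829/91⌋ = 547 + 294 - 42 = 799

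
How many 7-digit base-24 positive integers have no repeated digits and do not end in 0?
Last digit: 23 nonzero choices. First digit: 22 (nonzero, ≠last). Middle 5: P(22,5) = 3160080. Total = 1599000480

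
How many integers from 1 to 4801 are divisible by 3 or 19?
⌊4801/3⌋ + ⌊4801/19⌋ - ⌊4801/57⌋ = 1600 + 252 - 84 = 1768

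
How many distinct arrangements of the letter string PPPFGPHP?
8! / (1! × 1! × 5! × 1!) = 336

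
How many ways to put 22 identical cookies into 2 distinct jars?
C(22+2-1, 2-1) = C(23, 1) = 23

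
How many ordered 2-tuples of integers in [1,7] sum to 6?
Coefficient of x^6 in (x + x² + ... + x^7)^2. By inclusion-exclusion on dice exceeding 7: Σ_j (-1)^j C(2,j)·C(6-1-7j, 1) = C(2,0)·C(5,1) = 1·5 = 5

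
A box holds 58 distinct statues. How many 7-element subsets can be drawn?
C(58,7) = 58!/(7!×51!) = 300674088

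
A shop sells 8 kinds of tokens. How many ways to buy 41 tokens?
C(41+8-1, 8-1) = C(48, 7) = 73629072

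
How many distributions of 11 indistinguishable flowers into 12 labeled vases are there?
C(11+12-1, 12-1) = C(22, 11) = 705432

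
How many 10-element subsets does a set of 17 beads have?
C(17,10) = 17!/(10!×7!) = 19448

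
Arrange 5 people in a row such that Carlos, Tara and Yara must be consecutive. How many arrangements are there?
Treat the 3 as one block: (5-3+1)! × 3! = 6 × 6 = 36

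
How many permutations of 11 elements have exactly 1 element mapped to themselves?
Choose the 1 fixed point C(11,1) = 11, derange the rest: !10 = Σ_{j=0}^{10} (-1)^j·10!/j! = 3628800 - 3628800 + 1814400 - 604800 + 151200 - 30240 + 5040 - 720 + 90 - 10 + 1 = 1334961. Product = 11 × 1334961 = 14684571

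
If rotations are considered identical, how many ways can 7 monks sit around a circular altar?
Circular: fix one position, arrange the rest. (7-1)! = 720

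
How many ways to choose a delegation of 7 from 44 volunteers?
C(44,7) = 44!/(7!×37!) = 38320568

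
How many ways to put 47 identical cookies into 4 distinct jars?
C(47+4-1, 4-1) = C(50, 3) = 19600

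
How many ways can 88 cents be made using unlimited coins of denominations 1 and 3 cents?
Coefficient of x^88 in 1/(1-x^1) · 1/(1-x^3). Use j coins of 3 for j = 0..⌊88/3⌋ = 29, the rest in 1s: 29 + 1 = 30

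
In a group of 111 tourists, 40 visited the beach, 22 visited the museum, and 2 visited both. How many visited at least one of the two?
|A∪B| = |A| + |B| - |A∩B| = 40 + 22 - 2 = 60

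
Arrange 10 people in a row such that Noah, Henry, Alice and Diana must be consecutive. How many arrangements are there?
Treat the 4 as one block: (10-4+1)! × 4! = 5040 × 24 = 120960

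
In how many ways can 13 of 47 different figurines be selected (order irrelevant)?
C(47,13) = 47!/(13!×34!) = 140676848445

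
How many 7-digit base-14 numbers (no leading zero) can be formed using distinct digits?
First digit: 13 choices (nonzero). Then descending: 13 × 13 × 12 × 11 × 10 × 9 × 8 = 16061760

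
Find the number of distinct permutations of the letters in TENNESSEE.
9! / (1! × 4! × 2! × 2!) = 3780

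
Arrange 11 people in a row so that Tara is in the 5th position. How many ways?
Fix one position: (11-1)! = 3628800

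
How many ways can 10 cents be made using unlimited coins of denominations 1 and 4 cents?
Coefficient of x^10 in 1/(1-x^1) · 1/(1-x^4). Use j coins of 4 for j = 0..⌊10/4⌋ = 2, the rest in 1s: 2 + 1 = 3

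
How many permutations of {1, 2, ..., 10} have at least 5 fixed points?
Exactly j fixed points: C(10,j)·!(10-j); sum over j ≥ 5 (derangement numbers via !m = (m-1)·(!(m-1) + !(m-2)): !0..!5 = 1, 0, 1, 2, 9, 44). Σ_{j=5}^{10} C(10,j)·!(10-j) = C(10,5)·!5 + C(10,6)·!4 + C(10,7)·!3 + C(10,8)·!2 + C(10,9)·!1 + C(10,10)·!0 = 252·44 + 210·9 + 120·2 + 45·1 + 10·0 + 1·1 = 13264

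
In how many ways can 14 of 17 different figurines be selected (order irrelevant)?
C(17,14) = 17!/(14!×3!) = 680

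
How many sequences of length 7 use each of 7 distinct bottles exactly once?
7! = 5040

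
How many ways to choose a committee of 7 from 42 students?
C(42,7) = 42!/(7!×35!) = 26978328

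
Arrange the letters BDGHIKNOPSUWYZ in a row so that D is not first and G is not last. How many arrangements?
By inclusion-exclusion: 14! - 2×(14-1)! + (14-2)! = 87178291200 - 12454041600 + 479001600 = 75203251200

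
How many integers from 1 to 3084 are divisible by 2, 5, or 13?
⌊3084/2⌋+⌊3084/5⌋+⌊3084/13⌋ - ⌊3084/10⌋-⌊3084/26⌋-⌊3084/65⌋ + ⌊3084/130⌋ = 1542+616+237 - 308-118-47 + 23 = 1945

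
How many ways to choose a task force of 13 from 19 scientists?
C(19,13) = 19!/(13!×6!) = 27132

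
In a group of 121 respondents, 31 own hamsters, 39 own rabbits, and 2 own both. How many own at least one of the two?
|A∪B| = |A| + |B| - |A∩B| = 31 + 39 - 2 = 68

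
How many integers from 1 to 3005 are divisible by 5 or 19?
⌊3005/5⌋ + ⌊3005/19⌋ - ⌊3005/95⌋ = 601 + 158 - 31 = 728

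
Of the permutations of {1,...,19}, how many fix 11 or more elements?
Exactly j fixed points: C(19,j)·!(19-j); sum over j ≥ 11 (derangement numbers via !m = (m-1)·(!(m-1) + !(m-2)): !0..!8 = 1, 0, 1, 2, 9, 44, 265, 1854, 14833). Σ_{j=11}^{19} C(19,j)·!(19-j) = C(19,11)·!8 + C(19,12)·!7 + C(19,13)·!6 + C(19,14)·!5 + C(19,15)·!4 + C(19,16)·!3 + C(19,17)·!2 + C(19,18)·!1 + C(19,19)·!0 = 75582·14833 + 50388·1854 + 27132·265 + 11628·44 + 3876·9 + 969·2 + 171·1 + 19·0 + 1·1 = 1222265764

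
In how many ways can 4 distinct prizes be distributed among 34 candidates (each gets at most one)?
P(34,4) = 34!/(34-4)! = 1113024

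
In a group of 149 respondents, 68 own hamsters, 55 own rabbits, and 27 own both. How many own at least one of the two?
|A∪B| = |A| + |B| - |A∩B| = 68 + 55 - 27 = 96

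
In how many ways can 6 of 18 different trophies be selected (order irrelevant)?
C(18,6) = 18!/(6!×12!) = 18564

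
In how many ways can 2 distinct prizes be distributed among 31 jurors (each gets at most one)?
P(31,2) = 31!/(31-2)! = 930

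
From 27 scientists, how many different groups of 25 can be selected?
C(27,25) = 27!/(25!×2!) = 351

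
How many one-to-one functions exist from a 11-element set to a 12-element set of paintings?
P(12,11) = 12!/(12-11)! = 479001600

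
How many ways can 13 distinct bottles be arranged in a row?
13! = 6227020800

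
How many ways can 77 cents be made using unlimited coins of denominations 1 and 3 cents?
Coefficient of x^77 in 1/(1-x^1) · 1/(1-x^3). Use j coins of 3 for j = 0..⌊77/3⌋ = 25, the rest in 1s: 25 + 1 = 26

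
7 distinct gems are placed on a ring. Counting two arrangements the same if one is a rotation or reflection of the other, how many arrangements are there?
(7-1)!/2 = 720/2 = 360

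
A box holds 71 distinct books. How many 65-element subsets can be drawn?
C(71,65) = 71!/(65!×6!) = 143218999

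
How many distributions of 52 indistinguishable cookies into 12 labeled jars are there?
C(52+12-1, 12-1) = C(63, 11) = 615790256823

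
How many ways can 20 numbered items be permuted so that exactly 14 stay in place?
Choose the 14 fixed points C(20,14) = 38760, derange the rest: !6 = Σ_{j=0}^{6} (-1)^j·6!/j! = 720 - 720 + 360 - 120 + 30 - 6 + 1 = 265. Product = 38760 × 265 = 10271400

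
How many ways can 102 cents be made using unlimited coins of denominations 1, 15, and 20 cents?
Coefficient of x^102 in 1/(1-x^1) · 1/(1-x^15) · 1/(1-x^20). Case on j = number of 20-cent coins (j = 0..5); remainder r = 102 - 20j is made from {1,15} in ⌊r/15⌋+1 ways. r = 102, 82, 62, 42, 22, 2 → 7 + 6 + 5 + 3 + 2 + 1 = 24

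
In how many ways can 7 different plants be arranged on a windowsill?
7! = 5040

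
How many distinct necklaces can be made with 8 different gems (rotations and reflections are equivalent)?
(8-1)!/2 = 5040/2 = 2520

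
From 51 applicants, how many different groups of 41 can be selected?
C(51,41) = 51!/(41!×10!) = 12777711870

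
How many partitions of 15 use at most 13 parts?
By conjugation, equals partitions of 15 into parts ≤ 13. Let r_j(i) = number of partitions of i into parts ≤ j, for i = 0..15. r_1(i) = 1 for all i; r_j(i) = r_{j-1}(i) + r_j(i-j). Rows j = 2..13: ≤2: 1 1 2 2 3 3 4 4 5 5 6 6 7 7 8 8; ≤3: 1 1 2 3 4 5 7 8 10 12 14 16 19 21 24 27; ≤4: 1 1 2 3 5 6 9 11 15 18 23 27 34 39 47 54; ≤5: 1 1 2 3 5 7 10 13 18 23 30 37 47 57 70 84; ≤6: 1 1 2 3 5 7 11 14 20 26 35 44 58 71 90 110; ≤7: 1 1 2 3 5 7 11 15 21 28 38 49 65 82 105 131; ≤8: 1 1 2 3 5 7 11 15 22 29 40 52 70 89 116 146; ≤9: 1 1 2 3 5 7 11 15 22 30 41 54 73 94 123 157; ≤10: 1 1 2 3 5 7 11 15 22 30 42 55 75 97 128 164; ≤11: 1 1 2 3 5 7 11 15 22 30 42 56 76 99 131 169; ≤12: 1 1 2 3 5 7 11 15 22 30 42 56 77 100 133 172; ≤13: 1 1 2 3 5 7 11 15 22 30 42 56 77 101 134 174. r_13(15) = 174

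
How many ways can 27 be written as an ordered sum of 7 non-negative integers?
C(27+7-1, 7-1) = C(33, 6) = 1107568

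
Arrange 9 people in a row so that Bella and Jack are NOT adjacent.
Total - adjacent = 9! - (9-1)!×2 = 362880 - 80640 = 282240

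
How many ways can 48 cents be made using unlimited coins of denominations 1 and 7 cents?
Coefficient of x^48 in 1/(1-x^1) · 1/(1-x^7). Use j coins of 7 for j = 0..⌊48/7⌋ = 6, the rest in 1s: 6 + 1 = 7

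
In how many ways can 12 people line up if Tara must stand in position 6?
Fix one position: (12-1)! = 39916800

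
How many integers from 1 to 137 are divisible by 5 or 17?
⌊137/5⌋ + ⌊137/17⌋ - ⌊137/85⌋ = 27 + 8 - 1 = 34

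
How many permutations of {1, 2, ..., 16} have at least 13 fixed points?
Exactly j fixed points: C(16,j)·!(16-j); sum over j ≥ 13 (derangement numbers via !m = (m-1)·(!(m-1) + !(m-2)): !0..!3 = 1, 0, 1, 2). Σ_{j=13}^{16} C(16,j)·!(16-j) = C(16,13)·!3 + C(16,14)·!2 + C(16,15)·!1 + C(16,16)·!0 = 560·2 + 120·1 + 16·0 + 1·1 = 1241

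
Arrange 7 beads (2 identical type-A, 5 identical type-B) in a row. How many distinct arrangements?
7! / (2! × 5!) = 21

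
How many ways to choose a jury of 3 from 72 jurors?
C(72,3) = 72!/(3!×69!) = 59640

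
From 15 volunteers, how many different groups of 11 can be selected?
C(15,11) = 15!/(11!×4!) = 1365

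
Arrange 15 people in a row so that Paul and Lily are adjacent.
Treat as block: (15-1)! × 2! = 87178291200 × 2 = 174356582400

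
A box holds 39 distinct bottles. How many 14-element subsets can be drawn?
C(39,14) = 39!/(14!×25!) = 15084504396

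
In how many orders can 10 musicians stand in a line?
10! = 3628800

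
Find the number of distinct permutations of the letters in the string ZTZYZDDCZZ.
10! / (1! × 5! × 1! × 2! × 1!) = 15120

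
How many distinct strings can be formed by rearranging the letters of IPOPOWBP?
8! / (1! × 3! × 1! × 1! × 2!) = 3360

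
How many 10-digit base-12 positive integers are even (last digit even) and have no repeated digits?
Last∈{0,2,4,6,8,10}. Last=0: 19958400. Last nonzero: 5×10×P(10,8) = 90720000. Total = 110678400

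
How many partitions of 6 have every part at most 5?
Let r_j(i) = number of partitions of i into parts ≤ j, for i = 0..6. r_1(i) = 1 for all i; r_j(i) = r_{j-1}(i) + r_j(i-j). Rows j = 2..5: ≤2: 1 1 2 2 3 3 4; ≤3: 1 1 2 3 4 5 7; ≤4: 1 1 2 3 5 6 9; ≤5: 1 1 2 3 5 7 10. r_5(6) = 10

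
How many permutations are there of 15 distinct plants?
15! = 1307674368000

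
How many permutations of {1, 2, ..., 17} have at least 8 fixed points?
Exactly j fixed points: C(17,j)·!(17-j); sum over j ≥ 8 (derangement numbers via !m = (m-1)·(!(m-1) + !(m-2)): !0..!9 = 1, 0, 1, 2, 9, 44, 265, 1854, 14833, 133496). Σ_{j=8}^{17} C(17,j)·!(17-j) = C(17,8)·!9 + C(17,9)·!8 + C(17,10)·!7 + C(17,11)·!6 + C(17,12)·!5 + C(17,13)·!4 + C(17,14)·!3 + C(17,15)·!2 + C(17,16)·!1 + C(17,17)·!0 = 24310·133496 + 24310·14833 + 19448·1854 + 12376·265 + 6188·44 + 2380·9 + 680·2 + 136·1 + 17·0 + 1·1 = 3645509411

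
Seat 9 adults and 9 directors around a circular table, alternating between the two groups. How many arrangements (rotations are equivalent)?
Fix one of the adults: (9-1)! ways for the remaining adults, × 9! ways for the directors = 40320 × 362880 = 14631321600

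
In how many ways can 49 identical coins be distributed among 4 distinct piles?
C(49+4-1, 4-1) = C(52, 3) = 22100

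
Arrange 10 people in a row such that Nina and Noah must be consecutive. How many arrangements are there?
Treat the 2 as one block: (10-2+1)! × 2! = 362880 × 2 = 725760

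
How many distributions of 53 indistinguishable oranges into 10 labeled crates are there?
C(53+10-1, 10-1) = C(62, 9) = 20286591270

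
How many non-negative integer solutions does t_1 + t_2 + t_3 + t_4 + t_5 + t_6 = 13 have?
C(13+6-1, 6-1) = C(18, 5) = 8568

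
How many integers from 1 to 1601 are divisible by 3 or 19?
⌊1601/3⌋ + ⌊1601/19⌋ - ⌊1601/57⌋ = 533 + 84 - 28 = 589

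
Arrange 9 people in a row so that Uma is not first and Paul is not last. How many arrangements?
By inclusion-exclusion: 9! - 2×(9-1)! + (9-2)! = 362880 - 80640 + 5040 = 287280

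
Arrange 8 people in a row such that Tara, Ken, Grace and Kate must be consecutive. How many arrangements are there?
Treat the 4 as one block: (8-4+1)! × 4! = 120 × 24 = 2880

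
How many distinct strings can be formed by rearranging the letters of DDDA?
4! / (3! × 1!) = 4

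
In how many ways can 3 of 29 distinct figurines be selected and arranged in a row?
P(29,3) = 29!/(29-3)! = 21924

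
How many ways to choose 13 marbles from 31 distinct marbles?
C(31,13) = 31!/(13!×18!) = 206253075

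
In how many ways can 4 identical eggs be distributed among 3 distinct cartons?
C(4+3-1, 3-1) = C(6, 2) = 15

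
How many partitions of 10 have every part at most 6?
Let r_j(i) = number of partitions of i into parts ≤ j, for i = 0..10. r_1(i) = 1 for all i; r_j(i) = r_{j-1}(i) + r_j(i-j). Rows j = 2..6: ≤2: 1 1 2 2 3 3 4 4 5 5 6; ≤3: 1 1 2 3 4 5 7 8 10 12 14; ≤4: 1 1 2 3 5 6 9 11 15 18 23; ≤5: 1 1 2 3 5 7 10 13 18 23 30; ≤6: 1 1 2 3 5 7 11 14 20 26 35. r_6(10) = 35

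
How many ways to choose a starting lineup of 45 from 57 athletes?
C(57,45) = 57!/(45!×12!) = 707285522580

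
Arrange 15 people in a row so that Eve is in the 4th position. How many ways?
Fix one position: (15-1)! = 87178291200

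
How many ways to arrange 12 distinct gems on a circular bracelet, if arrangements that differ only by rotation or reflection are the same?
(12-1)!/2 = 39916800/2 = 19958400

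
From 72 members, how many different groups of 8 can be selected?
C(72,8) = 72!/(8!×64!) = 11969016345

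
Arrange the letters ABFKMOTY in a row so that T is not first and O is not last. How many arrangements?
By inclusion-exclusion: 8! - 2×(8-1)! + (8-2)! = 40320 - 10080 + 720 = 30960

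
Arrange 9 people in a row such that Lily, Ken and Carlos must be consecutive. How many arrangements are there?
Treat the 3 as one block: (9-3+1)! × 3! = 5040 × 6 = 30240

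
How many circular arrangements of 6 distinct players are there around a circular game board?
Circular: fix one position, arrange the rest. (6-1)! = 120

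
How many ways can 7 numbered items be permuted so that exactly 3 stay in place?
Choose the 3 fixed points C(7,3) = 35, derange the rest: !4 = Σ_{j=0}^{4} (-1)^j·4!/j! = 24 - 24 + 12 - 4 + 1 = 9. Product = 35 × 9 = 315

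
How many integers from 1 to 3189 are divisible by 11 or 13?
⌊3189/11⌋ + ⌊3189/13⌋ - ⌊3189/143⌋ = 289 + 245 - 22 = 512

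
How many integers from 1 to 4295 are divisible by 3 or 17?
⌊4295/3⌋ + ⌊4295/17⌋ - ⌊4295/51⌋ = 1431 + 252 - 84 = 1599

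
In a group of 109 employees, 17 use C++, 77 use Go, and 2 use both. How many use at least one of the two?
|A∪B| = |A| + |B| - |A∩B| = 17 + 77 - 2 = 92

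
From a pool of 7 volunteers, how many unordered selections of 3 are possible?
C(7,3) = 7!/(3!×4!) = 35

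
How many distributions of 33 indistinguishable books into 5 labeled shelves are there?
C(33+5-1, 5-1) = C(37, 4) = 66045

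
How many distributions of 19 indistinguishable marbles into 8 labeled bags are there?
C(19+8-1, 8-1) = C(26, 7) = 657800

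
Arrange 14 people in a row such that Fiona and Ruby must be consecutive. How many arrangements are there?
Treat the 2 as one block: (14-2+1)! × 2! = 6227020800 × 2 = 12454041600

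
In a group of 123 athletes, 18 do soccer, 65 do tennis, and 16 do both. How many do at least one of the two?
|A∪B| = |A| + |B| - |A∩B| = 18 + 65 - 16 = 67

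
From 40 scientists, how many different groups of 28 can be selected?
C(40,28) = 40!/(28!×12!) = 5586853480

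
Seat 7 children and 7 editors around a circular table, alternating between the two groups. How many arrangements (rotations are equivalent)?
Fix one of the children: (7-1)! ways for the remaining children, × 7! ways for the editors = 720 × 5040 = 3628800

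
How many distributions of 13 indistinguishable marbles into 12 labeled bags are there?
C(13+12-1, 12-1) = C(24, 11) = 2496144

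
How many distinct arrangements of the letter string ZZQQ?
4! / (2! × 2!) = 6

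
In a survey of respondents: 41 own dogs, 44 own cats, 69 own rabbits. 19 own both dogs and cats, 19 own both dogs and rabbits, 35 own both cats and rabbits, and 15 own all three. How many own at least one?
|A∪B∪C| = 41+44+69-19-19-35+15 = 96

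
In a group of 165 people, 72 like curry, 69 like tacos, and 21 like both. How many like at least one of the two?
|A∪B| = |A| + |B| - |A∩B| = 72 + 69 - 21 = 120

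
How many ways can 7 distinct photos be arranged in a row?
7! = 5040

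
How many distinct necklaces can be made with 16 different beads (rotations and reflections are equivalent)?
(16-1)!/2 = 1307674368000/2 = 653837184000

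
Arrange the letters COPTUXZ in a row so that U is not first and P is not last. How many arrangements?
By inclusion-exclusion: 7! - 2×(7-1)! + (7-2)! = 5040 - 1440 + 120 = 3720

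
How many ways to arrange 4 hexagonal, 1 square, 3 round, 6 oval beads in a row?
14! / (4! × 1! × 3! × 6!) = 840840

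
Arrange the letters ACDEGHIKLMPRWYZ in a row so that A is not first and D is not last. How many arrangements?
By inclusion-exclusion: 15! - 2×(15-1)! + (15-2)! = 1307674368000 - 174356582400 + 6227020800 = 1139544806400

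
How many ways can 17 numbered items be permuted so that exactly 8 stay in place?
Choose the 8 fixed points C(17,8) = 24310, derange the rest: !9 = Σ_{j=0}^{9} (-1)^j·9!/j! = 362880 - 362880 + 181440 - 60480 + 15120 - 3024 + 504 - 72 + 9 - 1 = 133496. Product = 24310 × 133496 = 3245287760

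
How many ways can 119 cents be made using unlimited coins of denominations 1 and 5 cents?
Coefficient of x^119 in 1/(1-x^1) · 1/(1-x^5). Use j coins of 5 for j = 0..⌊119/5⌋ = 23, the rest in 1s: 23 + 1 = 24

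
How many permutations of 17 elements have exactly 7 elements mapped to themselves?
Choose the 7 fixed points C(17,7) = 19448, derange the rest: !10 = Σ_{j=0}^{10} (-1)^j·10!/j! = 3628800 - 3628800 + 1814400 - 604800 + 151200 - 30240 + 5040 - 720 + 90 - 10 + 1 = 1334961. Product = 19448 × 1334961 = 25962321528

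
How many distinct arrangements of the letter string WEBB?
4! / (2! × 1! × 1!) = 12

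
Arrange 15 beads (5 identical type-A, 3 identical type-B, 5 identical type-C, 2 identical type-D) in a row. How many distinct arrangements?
15! / (5! × 3! × 5! × 2!) = 7567560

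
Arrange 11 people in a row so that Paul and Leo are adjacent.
Treat as block: (11-1)! × 2! = 3628800 × 2 = 7257600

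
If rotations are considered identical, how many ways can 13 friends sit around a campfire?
Circular: fix one position, arrange the rest. (13-1)! = 479001600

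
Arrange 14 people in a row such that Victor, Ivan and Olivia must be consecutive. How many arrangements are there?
Treat the 3 as one block: (14-3+1)! × 3! = 479001600 × 6 = 2874009600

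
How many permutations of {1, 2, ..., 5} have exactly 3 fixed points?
Choose the 3 fixed points C(5,3) = 10, derange the rest: !2 = Σ_{j=0}^{2} (-1)^j·2!/j! = 2 - 2 + 1 = 1. Product = 10 × 1 = 10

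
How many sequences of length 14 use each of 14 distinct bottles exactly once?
14! = 87178291200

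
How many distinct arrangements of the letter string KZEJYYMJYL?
10! / (1! × 2! × 1! × 1! × 3! × 1! × 1!) = 302400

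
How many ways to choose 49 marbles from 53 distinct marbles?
C(53,49) = 53!/(49!×4!) = 292825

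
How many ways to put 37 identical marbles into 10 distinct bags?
C(37+10-1, 10-1) = C(46, 9) = 1101716330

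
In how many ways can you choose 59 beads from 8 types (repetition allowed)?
C(59+8-1, 8-1) = C(66, 7) = 778789440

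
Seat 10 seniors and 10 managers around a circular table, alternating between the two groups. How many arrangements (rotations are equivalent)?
Fix one of the seniors: (10-1)! ways for the remaining seniors, × 10! ways for the managers = 362880 × 3628800 = 1316818944000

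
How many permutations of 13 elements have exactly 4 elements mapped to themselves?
Choose the 4 fixed points C(13,4) = 715, derange the rest: !9 = Σ_{j=0}^{9} (-1)^j·9!/j! = 362880 - 362880 + 181440 - 60480 + 15120 - 3024 + 504 - 72 + 9 - 1 = 133496. Product = 715 × 133496 = 95449640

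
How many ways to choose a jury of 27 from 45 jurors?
C(45,27) = 45!/(27!×18!) = 1715884494940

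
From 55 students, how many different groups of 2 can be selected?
C(55,2) = 55!/(2!×53!) = 1485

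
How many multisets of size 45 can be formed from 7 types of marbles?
C(45+7-1, 7-1) = C(51, 6) = 18009460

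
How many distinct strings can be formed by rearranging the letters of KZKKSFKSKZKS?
12! / (2! × 6! × 1! × 3!) = 55440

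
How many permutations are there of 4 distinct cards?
4! = 24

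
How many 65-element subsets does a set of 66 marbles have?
C(66,65) = 66!/(65!×1!) = 66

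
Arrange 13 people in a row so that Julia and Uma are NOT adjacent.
Total - adjacent = 13! - (13-1)!×2 = 6227020800 - 958003200 = 5269017600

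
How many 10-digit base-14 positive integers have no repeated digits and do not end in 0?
Last digit: 13 nonzero choices. First digit: 12 (nonzero, ≠last). Middle 8: P(12,8) = 19958400. Total = 3113510400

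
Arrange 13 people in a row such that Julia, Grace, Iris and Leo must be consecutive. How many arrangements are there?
Treat the 4 as one block: (13-4+1)! × 4! = 3628800 × 24 = 87091200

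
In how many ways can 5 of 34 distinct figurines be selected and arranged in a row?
P(34,5) = 34!/(34-5)! = 33390720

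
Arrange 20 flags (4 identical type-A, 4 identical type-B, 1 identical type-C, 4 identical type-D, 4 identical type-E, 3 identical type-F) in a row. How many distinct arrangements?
20! / (4! × 4! × 1! × 4! × 4! × 3!) = 1222160940000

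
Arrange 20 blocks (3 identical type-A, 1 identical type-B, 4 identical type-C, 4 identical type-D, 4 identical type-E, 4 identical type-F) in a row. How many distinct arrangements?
20! / (3! × 1! × 4! × 4! × 4! × 4!) = 1222160940000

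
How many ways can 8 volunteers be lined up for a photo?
8! = 40320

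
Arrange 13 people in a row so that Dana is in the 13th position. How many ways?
Fix one position: (13-1)! = 479001600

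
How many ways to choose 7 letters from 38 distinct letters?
C(38,7) = 38!/(7!×31!) = 12620256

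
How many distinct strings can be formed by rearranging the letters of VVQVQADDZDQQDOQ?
15! / (1! × 1! × 1! × 4! × 5! × 3!) = 75675600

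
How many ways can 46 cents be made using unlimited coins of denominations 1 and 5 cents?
Coefficient of x^46 in 1/(1-x^1) · 1/(1-x^5). Use j coins of 5 for j = 0..⌊46/5⌋ = 9, the rest in 1s: 9 + 1 = 10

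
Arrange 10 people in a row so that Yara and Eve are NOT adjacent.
Total - adjacent = 10! - (10-1)!×2 = 3628800 - 725760 = 2903040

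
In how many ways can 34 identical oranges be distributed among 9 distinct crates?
C(34+9-1, 9-1) = C(42, 8) = 118030185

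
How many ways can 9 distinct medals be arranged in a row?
9! = 362880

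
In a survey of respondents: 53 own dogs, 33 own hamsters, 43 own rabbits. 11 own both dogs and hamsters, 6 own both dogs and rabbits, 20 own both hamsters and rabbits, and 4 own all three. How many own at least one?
|A∪B∪C| = 53+33+43-11-6-20+4 = 96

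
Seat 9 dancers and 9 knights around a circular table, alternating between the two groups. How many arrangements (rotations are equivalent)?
Fix one of the dancers: (9-1)! ways for the remaining dancers, × 9! ways for the knights = 40320 × 362880 = 14631321600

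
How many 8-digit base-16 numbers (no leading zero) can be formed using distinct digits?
First digit: 15 choices (nonzero). Then descending: 15 × 15 × 14 × 13 × 12 × 11 × 10 × 9 = 486486000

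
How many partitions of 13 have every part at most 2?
Let r_j(i) = number of partitions of i into parts ≤ j, for i = 0..13. r_1(i) = 1 for all i; r_j(i) = r_{j-1}(i) + r_j(i-j). Rows j = 2..2: ≤2: 1 1 2 2 3 3 4 4 5 5 6 6 7 7. r_2(13) = 7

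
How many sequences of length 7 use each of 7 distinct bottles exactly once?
7! = 5040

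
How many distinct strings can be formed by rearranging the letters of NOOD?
4! / (1! × 1! × 2!) = 12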